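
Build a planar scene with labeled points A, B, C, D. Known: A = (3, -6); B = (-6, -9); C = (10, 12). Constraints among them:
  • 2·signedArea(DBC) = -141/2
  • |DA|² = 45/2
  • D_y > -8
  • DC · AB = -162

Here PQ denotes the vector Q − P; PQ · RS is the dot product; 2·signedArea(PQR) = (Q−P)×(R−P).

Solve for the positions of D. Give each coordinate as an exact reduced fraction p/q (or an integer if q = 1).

D = (-3/2, -15/2)

1. D_x = -3/2  [DC · AB = -162 ∩ 2·signedArea(DBC) = -141/2]
2. D_y = -15/2  [DC · AB = -162 ∩ 2·signedArea(DBC) = -141/2]
   → D = (-3/2, -15/2)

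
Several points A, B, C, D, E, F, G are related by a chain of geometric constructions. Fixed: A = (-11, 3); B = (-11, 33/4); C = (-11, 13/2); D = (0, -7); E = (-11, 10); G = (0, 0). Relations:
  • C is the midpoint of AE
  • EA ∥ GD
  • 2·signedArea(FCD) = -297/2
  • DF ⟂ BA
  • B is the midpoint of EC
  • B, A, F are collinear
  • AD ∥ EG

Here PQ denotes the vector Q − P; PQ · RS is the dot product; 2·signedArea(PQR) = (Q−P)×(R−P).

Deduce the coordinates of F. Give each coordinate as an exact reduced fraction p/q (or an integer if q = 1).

F = (-11, -7)

1. F_x = -11  [B, A, F are collinear ∩ DF ⟂ BA]
2. F_y = -7  [B, A, F are collinear ∩ DF ⟂ BA]
   → F = (-11, -7)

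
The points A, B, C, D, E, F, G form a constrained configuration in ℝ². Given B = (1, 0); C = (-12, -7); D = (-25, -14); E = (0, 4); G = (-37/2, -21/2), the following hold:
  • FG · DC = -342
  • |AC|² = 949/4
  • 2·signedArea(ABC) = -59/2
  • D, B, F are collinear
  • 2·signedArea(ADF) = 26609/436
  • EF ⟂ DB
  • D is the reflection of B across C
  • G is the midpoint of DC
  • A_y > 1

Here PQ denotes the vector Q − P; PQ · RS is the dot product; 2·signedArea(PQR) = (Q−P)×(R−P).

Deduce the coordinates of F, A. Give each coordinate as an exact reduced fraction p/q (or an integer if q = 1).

1. F_x = 413/218  [D, B, F are collinear ∩ EF ⟂ DB]
2. F_y = 105/218  [D, B, F are collinear ∩ EF ⟂ DB]
   → F = (413/218, 105/218)
3. A_x = 1/2  [line -3157/218·x + 5863/218·y + -20295/436 = 0 ∩ |AC|² = 949/4]
4. A_y = 2  [line -3157/218·x + 5863/218·y + -20295/436 = 0 ∩ |AC|² = 949/4]
   → A = (1/2, 2)

A = (1/2, 2)
F = (413/218, 105/218)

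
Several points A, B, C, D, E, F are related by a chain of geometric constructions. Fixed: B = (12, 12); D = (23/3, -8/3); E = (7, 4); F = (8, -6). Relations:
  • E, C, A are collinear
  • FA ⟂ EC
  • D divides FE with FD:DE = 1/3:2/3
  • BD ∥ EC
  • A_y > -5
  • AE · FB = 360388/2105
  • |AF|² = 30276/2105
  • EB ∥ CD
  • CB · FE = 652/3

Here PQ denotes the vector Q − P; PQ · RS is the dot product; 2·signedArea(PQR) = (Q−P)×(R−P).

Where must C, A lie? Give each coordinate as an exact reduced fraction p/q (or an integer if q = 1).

A = (9184/2105, -10368/2105)
C = (8/3, -32/3)

1. C_x = 8/3  [EB ∥ CD ∩ BD ∥ EC]
2. C_y = -32/3  [EB ∥ CD ∩ BD ∥ EC]
   → C = (8/3, -32/3)
3. A_x = 9184/2105  [E, C, A are collinear ∩ FA ⟂ EC]
4. A_y = -10368/2105  [E, C, A are collinear ∩ FA ⟂ EC]
   → A = (9184/2105, -10368/2105)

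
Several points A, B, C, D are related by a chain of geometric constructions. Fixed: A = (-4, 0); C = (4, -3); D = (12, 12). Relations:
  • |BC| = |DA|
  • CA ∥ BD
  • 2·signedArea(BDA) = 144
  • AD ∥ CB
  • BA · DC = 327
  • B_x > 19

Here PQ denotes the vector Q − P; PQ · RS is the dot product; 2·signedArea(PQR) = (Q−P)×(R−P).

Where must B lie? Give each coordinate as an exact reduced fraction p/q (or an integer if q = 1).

1. B_x = 20  [CA ∥ BD ∩ AD ∥ CB]
2. B_y = 9  [CA ∥ BD ∩ AD ∥ CB]
   → B = (20, 9)

B = (20, 9)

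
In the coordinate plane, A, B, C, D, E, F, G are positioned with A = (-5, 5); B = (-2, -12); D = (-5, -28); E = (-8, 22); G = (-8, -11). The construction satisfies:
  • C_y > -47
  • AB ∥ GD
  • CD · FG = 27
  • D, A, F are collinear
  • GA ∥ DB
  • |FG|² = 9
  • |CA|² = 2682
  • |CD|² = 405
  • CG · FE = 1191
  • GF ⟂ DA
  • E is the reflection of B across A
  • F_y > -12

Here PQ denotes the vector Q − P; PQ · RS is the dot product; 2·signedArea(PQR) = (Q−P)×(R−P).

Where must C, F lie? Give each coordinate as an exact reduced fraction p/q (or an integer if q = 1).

1. F_x = -5  [D, A, F are collinear ∩ GF ⟂ DA]
2. F_y = -11  [D, A, F are collinear ∩ GF ⟂ DA]
   → F = (-5, -11)
3. C_x = 4  [CD · FG = 27 ∩ CG · FE = 1191]
4. C_y = -46  [CD · FG = 27 ∩ CG · FE = 1191]
   → C = (4, -46)

C = (4, -46)
F = (-5, -11)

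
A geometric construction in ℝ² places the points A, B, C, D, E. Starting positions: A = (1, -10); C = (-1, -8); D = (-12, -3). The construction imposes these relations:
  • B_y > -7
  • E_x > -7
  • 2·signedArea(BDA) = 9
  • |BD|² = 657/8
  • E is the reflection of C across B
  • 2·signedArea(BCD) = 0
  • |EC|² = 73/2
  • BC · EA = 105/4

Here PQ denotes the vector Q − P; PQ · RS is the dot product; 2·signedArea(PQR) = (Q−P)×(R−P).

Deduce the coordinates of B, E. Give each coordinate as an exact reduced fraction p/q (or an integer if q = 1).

1. B_x = -15/4  [2·signedArea(BCD) = 0 ∩ 2·signedArea(BDA) = 9]
2. B_y = -27/4  [2·signedArea(BCD) = 0 ∩ 2·signedArea(BDA) = 9]
   → B = (-15/4, -27/4)
3. E_x = -13/2  [E is the reflection of C across B]
4. E_y = -11/2  [E is the reflection of C across B]
   → E = (-13/2, -11/2)

B = (-15/4, -27/4)
E = (-13/2, -11/2)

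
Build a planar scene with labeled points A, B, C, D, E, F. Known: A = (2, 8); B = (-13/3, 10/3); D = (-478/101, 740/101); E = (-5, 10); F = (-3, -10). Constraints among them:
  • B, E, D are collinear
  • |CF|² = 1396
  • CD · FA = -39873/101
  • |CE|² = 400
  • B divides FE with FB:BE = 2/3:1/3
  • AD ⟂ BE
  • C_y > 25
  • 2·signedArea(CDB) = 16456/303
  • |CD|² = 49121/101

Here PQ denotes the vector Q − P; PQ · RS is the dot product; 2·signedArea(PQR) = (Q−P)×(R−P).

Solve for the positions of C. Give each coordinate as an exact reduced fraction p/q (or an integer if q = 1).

1. C_x = 7  [2·signedArea(CDB) = 16456/303 ∩ CD · FA = -39873/101]
2. C_y = 26  [2·signedArea(CDB) = 16456/303 ∩ CD · FA = -39873/101]
   → C = (7, 26)

C = (7, 26)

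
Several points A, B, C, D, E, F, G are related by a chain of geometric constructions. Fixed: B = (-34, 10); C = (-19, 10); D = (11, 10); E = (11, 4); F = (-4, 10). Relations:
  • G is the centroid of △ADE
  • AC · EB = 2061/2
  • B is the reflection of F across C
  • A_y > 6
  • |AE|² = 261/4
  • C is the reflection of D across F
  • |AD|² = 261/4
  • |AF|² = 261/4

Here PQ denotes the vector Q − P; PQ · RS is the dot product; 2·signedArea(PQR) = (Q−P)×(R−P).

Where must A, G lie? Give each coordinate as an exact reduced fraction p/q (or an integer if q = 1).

1. A_x = 7/2  [line 45·x + -6·y + -231/2 = 0 ∩ |AE|² = 261/4]
2. A_y = 7  [line 45·x + -6·y + -231/2 = 0 ∩ |AE|² = 261/4]
   → A = (7/2, 7)
3. G_x = 17/2  [G is the centroid of △ADE]
4. G_y = 7  [G is the centroid of △ADE]
   → G = (17/2, 7)

A = (7/2, 7)
G = (17/2, 7)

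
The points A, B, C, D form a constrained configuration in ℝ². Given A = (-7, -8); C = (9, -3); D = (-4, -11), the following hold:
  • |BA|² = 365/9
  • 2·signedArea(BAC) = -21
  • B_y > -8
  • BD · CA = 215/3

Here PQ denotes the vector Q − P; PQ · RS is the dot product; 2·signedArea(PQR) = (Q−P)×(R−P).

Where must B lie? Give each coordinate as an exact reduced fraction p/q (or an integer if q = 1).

1. B_x = -2/3  [2·signedArea(BAC) = -21 ∩ BD · CA = 215/3]
2. B_y = -22/3  [2·signedArea(BAC) = -21 ∩ BD · CA = 215/3]
   → B = (-2/3, -22/3)

B = (-2/3, -22/3)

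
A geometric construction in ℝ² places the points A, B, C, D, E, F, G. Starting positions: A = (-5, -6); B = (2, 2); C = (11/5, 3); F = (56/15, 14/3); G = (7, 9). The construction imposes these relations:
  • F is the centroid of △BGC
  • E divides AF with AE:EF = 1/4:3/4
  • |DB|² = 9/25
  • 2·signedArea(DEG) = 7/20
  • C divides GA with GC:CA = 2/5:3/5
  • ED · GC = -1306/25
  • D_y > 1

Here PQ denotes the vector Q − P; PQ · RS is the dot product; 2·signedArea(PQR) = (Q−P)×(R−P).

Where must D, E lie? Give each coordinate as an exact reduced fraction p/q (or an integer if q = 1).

D = (7/5, 2)
E = (-169/60, -10/3)

1. E_x = -169/60  [E divides AF with AE:EF = 1/4:3/4]
2. E_y = -10/3  [E divides AF with AE:EF = 1/4:3/4]
   → E = (-169/60, -10/3)
3. D_x = 7/5  [2·signedArea(DEG) = 7/20 ∩ ED · GC = -1306/25]
4. D_y = 2  [2·signedArea(DEG) = 7/20 ∩ ED · GC = -1306/25]
   → D = (7/5, 2)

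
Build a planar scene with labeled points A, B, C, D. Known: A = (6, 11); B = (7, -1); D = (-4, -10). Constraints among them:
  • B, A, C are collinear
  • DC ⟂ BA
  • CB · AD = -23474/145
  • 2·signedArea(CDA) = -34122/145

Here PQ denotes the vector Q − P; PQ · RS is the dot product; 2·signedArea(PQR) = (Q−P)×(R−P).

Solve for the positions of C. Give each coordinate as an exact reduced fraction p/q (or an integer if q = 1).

1. C_x = 1112/145  [B, A, C are collinear ∩ DC ⟂ BA]
2. C_y = -1309/145  [B, A, C are collinear ∩ DC ⟂ BA]
   → C = (1112/145, -1309/145)

C = (1112/145, -1309/145)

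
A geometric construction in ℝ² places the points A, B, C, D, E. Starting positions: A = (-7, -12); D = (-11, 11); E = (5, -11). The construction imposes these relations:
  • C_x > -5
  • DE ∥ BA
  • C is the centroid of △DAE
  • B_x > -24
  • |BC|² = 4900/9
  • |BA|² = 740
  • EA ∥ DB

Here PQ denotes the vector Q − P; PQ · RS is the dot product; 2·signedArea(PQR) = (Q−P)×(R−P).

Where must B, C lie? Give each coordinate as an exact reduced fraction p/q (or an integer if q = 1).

1. B_x = -23  [DE ∥ BA ∩ EA ∥ DB]
2. B_y = 10  [DE ∥ BA ∩ EA ∥ DB]
   → B = (-23, 10)
3. C_x = -13/3  [C is the centroid of △DAE]
4. C_y = -4  [C is the centroid of △DAE]
   → C = (-13/3, -4)

B = (-23, 10)
C = (-13/3, -4)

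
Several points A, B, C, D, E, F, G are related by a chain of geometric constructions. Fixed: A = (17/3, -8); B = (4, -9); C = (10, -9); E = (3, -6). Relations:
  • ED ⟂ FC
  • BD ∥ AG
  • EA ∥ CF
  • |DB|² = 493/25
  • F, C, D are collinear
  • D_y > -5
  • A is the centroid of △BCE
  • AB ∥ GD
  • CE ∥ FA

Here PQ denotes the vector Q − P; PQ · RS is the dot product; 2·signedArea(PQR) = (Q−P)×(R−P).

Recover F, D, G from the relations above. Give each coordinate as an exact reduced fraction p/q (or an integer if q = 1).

1. F_x = 38/3  [CE ∥ FA ∩ EA ∥ CF]
2. F_y = -11  [CE ∥ FA ∩ EA ∥ CF]
   → F = (38/3, -11)
3. D_x = 102/25  [F, C, D are collinear ∩ ED ⟂ FC]
4. D_y = -114/25  [F, C, D are collinear ∩ ED ⟂ FC]
   → D = (102/25, -114/25)
5. G_x = 431/75  [AB ∥ GD ∩ BD ∥ AG]
6. G_y = -89/25  [AB ∥ GD ∩ BD ∥ AG]
   → G = (431/75, -89/25)

D = (102/25, -114/25)
F = (38/3, -11)
G = (431/75, -89/25)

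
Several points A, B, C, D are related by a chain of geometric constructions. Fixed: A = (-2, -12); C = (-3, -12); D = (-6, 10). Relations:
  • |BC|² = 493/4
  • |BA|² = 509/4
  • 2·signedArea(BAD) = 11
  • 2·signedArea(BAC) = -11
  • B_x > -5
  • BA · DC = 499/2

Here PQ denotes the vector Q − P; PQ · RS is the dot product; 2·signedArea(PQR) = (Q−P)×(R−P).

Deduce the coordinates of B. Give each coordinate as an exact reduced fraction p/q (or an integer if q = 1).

1. B_x = -9/2  [2·signedArea(BAC) = -11 ∩ 2·signedArea(BAD) = 11]
2. B_y = -1  [2·signedArea(BAC) = -11 ∩ 2·signedArea(BAD) = 11]
   → B = (-9/2, -1)

B = (-9/2, -1)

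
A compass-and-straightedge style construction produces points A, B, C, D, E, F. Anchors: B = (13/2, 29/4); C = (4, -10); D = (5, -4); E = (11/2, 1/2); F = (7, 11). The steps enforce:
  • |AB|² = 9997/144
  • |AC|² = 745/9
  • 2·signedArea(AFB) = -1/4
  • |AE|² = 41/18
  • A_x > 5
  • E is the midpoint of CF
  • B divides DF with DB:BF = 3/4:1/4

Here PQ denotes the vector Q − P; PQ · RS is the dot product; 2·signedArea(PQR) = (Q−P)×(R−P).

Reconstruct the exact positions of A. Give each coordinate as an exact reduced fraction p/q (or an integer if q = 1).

1. A_x = 16/3  [line 15/4·x + -1/2·y + -41/2 = 0 ∩ |AC|² = 745/9]
2. A_y = -1  [line 15/4·x + -1/2·y + -41/2 = 0 ∩ |AC|² = 745/9]
   → A = (16/3, -1)

A = (16/3, -1)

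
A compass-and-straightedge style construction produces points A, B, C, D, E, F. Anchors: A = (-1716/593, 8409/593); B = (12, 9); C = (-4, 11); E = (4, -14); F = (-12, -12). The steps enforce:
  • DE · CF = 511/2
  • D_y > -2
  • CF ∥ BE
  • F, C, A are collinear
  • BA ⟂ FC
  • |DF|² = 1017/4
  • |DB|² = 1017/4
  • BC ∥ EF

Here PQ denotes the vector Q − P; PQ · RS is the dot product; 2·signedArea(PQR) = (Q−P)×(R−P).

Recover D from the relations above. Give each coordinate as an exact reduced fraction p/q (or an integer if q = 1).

1. D_x = 0  [line 8·x + 23·y + 69/2 = 0 ∩ |DB|² = 1017/4]
2. D_y = -3/2  [line 8·x + 23·y + 69/2 = 0 ∩ |DB|² = 1017/4]
   → D = (0, -3/2)

D = (0, -3/2)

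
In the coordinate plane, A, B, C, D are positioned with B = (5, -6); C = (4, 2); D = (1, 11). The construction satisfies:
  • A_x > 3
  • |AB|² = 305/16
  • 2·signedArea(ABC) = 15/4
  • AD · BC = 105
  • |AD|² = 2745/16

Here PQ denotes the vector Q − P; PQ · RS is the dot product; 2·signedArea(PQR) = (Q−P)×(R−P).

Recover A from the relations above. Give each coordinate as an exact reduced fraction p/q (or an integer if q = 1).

1. A_x = 4  [2·signedArea(ABC) = 15/4 ∩ AD · BC = 105]
2. A_y = -7/4  [2·signedArea(ABC) = 15/4 ∩ AD · BC = 105]
   → A = (4, -7/4)

A = (4, -7/4)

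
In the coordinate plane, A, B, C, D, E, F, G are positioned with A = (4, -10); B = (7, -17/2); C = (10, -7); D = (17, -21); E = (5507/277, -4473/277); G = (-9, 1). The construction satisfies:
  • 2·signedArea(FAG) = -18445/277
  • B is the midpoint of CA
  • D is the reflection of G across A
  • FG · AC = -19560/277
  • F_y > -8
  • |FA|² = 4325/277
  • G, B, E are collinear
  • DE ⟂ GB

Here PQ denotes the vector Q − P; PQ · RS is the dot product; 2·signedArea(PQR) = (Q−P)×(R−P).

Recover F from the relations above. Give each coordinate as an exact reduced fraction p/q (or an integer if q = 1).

1. F_x = 1928/277  [2·signedArea(FAG) = -18445/277 ∩ FG · AC = -19560/277]
2. F_y = -2045/277  [2·signedArea(FAG) = -18445/277 ∩ FG · AC = -19560/277]
   → F = (1928/277, -2045/277)

F = (1928/277, -2045/277)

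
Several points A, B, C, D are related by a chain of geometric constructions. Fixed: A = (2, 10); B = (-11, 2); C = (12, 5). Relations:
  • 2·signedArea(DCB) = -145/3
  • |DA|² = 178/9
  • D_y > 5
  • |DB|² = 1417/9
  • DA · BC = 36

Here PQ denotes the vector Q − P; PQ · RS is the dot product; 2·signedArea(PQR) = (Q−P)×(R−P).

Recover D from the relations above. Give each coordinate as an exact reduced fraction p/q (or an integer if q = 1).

D = (1, 17/3)

1. D_x = 1  [DA · BC = 36 ∩ 2·signedArea(DCB) = -145/3]
2. D_y = 17/3  [DA · BC = 36 ∩ 2·signedArea(DCB) = -145/3]
   → D = (1, 17/3)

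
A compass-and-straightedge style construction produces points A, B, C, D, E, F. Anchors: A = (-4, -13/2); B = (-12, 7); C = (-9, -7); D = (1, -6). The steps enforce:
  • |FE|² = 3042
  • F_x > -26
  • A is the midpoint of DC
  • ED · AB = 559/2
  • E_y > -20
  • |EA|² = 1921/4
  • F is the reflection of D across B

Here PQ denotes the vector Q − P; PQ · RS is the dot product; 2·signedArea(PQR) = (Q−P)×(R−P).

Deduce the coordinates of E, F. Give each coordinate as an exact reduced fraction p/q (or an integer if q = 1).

1. E_x = 14  [line 8·x + -27/2·y + -737/2 = 0 ∩ |EA|² = 1921/4]
2. E_y = -19  [line 8·x + -27/2·y + -737/2 = 0 ∩ |EA|² = 1921/4]
   → E = (14, -19)
3. F_x = -25  [F is the reflection of D across B]
4. F_y = 20  [F is the reflection of D across B]
   → F = (-25, 20)

E = (14, -19)
F = (-25, 20)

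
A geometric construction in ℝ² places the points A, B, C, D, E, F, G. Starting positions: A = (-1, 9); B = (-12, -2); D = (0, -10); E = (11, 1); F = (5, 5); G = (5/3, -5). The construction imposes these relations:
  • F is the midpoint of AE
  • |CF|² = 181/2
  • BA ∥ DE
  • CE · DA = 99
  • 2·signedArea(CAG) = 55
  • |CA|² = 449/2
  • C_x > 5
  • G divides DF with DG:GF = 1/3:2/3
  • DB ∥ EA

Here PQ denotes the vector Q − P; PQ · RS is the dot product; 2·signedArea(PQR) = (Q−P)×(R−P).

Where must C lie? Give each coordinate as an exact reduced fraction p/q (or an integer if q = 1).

C = (11/2, -9/2)

1. C_x = 11/2  [2·signedArea(CAG) = 55 ∩ CE · DA = 99]
2. C_y = -9/2  [2·signedArea(CAG) = 55 ∩ CE · DA = 99]
   → C = (11/2, -9/2)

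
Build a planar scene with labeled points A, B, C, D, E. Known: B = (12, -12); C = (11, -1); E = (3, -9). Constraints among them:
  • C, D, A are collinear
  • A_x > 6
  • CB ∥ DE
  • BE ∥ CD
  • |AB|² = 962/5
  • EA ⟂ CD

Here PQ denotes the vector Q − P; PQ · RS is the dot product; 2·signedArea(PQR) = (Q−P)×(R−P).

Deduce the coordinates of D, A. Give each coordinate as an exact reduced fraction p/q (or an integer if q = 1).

1. D_x = 2  [CB ∥ DE ∩ BE ∥ CD]
2. D_y = 2  [CB ∥ DE ∩ BE ∥ CD]
   → D = (2, 2)
3. A_x = 31/5  [C, D, A are collinear ∩ EA ⟂ CD]
4. A_y = 3/5  [C, D, A are collinear ∩ EA ⟂ CD]
   → A = (31/5, 3/5)

A = (31/5, 3/5)
D = (2, 2)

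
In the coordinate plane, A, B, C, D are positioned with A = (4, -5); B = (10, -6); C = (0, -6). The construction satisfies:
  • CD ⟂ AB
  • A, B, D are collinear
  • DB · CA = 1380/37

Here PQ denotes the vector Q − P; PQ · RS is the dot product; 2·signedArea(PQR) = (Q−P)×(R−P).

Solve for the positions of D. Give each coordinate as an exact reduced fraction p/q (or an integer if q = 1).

D = (10/37, -162/37)

1. D_x = 10/37  [A, B, D are collinear ∩ CD ⟂ AB]
2. D_y = -162/37  [A, B, D are collinear ∩ CD ⟂ AB]
   → D = (10/37, -162/37)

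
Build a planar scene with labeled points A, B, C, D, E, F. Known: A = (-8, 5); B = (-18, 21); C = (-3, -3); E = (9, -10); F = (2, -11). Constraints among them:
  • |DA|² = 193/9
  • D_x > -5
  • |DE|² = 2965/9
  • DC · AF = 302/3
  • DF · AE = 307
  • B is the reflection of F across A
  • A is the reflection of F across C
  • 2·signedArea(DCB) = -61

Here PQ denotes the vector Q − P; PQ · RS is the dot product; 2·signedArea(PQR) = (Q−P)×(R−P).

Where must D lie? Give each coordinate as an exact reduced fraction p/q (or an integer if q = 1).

1. D_x = -4  [DF · AE = 307 ∩ DC · AF = 302/3]
2. D_y = 8/3  [DF · AE = 307 ∩ DC · AF = 302/3]
   → D = (-4, 8/3)

D = (-4, 8/3)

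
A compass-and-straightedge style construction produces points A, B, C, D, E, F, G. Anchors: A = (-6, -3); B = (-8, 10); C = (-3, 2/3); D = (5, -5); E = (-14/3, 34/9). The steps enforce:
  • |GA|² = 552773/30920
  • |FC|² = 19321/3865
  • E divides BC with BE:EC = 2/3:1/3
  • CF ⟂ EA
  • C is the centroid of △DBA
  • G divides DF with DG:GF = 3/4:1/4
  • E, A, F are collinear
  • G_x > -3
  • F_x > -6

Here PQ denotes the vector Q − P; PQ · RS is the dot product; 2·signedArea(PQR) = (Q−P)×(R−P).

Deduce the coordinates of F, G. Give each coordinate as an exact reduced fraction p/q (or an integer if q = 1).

1. F_x = -20074/3865  [E, A, F are collinear ∩ CF ⟂ EA]
2. F_y = 12734/11595  [E, A, F are collinear ∩ CF ⟂ EA]
   → F = (-20074/3865, 12734/11595)
3. G_x = -40897/15460  [G divides DF with DG:GF = 3/4:1/4]
4. G_y = -6591/15460  [G divides DF with DG:GF = 3/4:1/4]
   → G = (-40897/15460, -6591/15460)

F = (-20074/3865, 12734/11595)
G = (-40897/15460, -6591/15460)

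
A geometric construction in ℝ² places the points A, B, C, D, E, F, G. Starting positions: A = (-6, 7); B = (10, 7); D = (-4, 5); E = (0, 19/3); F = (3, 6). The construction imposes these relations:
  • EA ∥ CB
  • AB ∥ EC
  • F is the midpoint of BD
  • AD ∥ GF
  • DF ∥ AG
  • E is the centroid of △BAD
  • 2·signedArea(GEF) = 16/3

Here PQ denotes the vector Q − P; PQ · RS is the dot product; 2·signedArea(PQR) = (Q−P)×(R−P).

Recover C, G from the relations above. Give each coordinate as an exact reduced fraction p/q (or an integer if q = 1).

C = (16, 19/3)
G = (1, 8)

1. C_x = 16  [EA ∥ CB ∩ AB ∥ EC]
2. C_y = 19/3  [EA ∥ CB ∩ AB ∥ EC]
   → C = (16, 19/3)
3. G_x = 1  [AD ∥ GF ∩ DF ∥ AG]
4. G_y = 8  [AD ∥ GF ∩ DF ∥ AG]
   → G = (1, 8)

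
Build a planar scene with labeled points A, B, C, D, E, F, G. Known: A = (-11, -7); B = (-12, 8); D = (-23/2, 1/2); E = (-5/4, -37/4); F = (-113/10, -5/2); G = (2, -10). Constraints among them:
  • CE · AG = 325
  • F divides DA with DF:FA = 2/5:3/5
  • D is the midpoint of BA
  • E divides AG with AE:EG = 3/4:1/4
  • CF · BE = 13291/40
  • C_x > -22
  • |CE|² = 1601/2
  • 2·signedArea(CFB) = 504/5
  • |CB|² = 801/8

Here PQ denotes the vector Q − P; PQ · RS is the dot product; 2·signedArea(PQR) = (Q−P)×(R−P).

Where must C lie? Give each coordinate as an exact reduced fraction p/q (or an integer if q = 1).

1. C_x = -87/4  [CF · BE = 13291/40 ∩ 2·signedArea(CFB) = 504/5]
2. C_y = 41/4  [CF · BE = 13291/40 ∩ 2·signedArea(CFB) = 504/5]
   → C = (-87/4, 41/4)

C = (-87/4, 41/4)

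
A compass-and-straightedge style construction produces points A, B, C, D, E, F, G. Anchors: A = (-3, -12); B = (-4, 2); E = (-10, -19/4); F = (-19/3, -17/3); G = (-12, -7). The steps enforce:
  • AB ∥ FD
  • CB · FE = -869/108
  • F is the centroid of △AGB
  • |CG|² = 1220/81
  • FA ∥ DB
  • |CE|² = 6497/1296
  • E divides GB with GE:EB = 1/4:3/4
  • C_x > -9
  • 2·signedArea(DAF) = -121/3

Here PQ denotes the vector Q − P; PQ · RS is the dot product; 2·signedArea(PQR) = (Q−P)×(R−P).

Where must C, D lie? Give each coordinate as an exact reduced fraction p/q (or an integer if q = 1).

C = (-74/9, -55/9)
D = (-22/3, 25/3)

1. C_x = -74/9  [line 11/3·x + -11/12·y + 2651/108 = 0 ∩ |CG|² = 1220/81]
2. C_y = -55/9  [line 11/3·x + -11/12·y + 2651/108 = 0 ∩ |CG|² = 1220/81]
   → C = (-74/9, -55/9)
3. D_x = -22/3  [FA ∥ DB ∩ AB ∥ FD]
4. D_y = 25/3  [FA ∥ DB ∩ AB ∥ FD]
   → D = (-22/3, 25/3)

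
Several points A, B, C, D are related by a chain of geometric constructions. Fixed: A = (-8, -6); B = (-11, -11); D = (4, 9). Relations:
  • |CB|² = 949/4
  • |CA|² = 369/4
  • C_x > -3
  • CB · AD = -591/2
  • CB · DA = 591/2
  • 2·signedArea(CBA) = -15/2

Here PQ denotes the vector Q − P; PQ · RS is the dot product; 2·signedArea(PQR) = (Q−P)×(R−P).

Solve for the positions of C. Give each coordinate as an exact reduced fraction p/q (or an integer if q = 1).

1. C_x = -2  [CB · AD = -591/2 ∩ 2·signedArea(CBA) = -15/2]
2. C_y = 3/2  [CB · AD = -591/2 ∩ 2·signedArea(CBA) = -15/2]
   → C = (-2, 3/2)

C = (-2, 3/2)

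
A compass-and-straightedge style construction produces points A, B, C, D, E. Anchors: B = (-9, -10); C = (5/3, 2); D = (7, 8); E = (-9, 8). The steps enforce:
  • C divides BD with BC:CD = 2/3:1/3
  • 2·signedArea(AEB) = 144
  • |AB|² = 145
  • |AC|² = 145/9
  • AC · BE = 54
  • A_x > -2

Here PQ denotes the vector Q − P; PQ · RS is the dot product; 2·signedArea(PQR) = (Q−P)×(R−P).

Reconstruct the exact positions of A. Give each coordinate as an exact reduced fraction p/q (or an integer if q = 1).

1. A_x = -1  [2·signedArea(AEB) = 144 ∩ AC · BE = 54]
2. A_y = -1  [2·signedArea(AEB) = 144 ∩ AC · BE = 54]
   → A = (-1, -1)

A = (-1, -1)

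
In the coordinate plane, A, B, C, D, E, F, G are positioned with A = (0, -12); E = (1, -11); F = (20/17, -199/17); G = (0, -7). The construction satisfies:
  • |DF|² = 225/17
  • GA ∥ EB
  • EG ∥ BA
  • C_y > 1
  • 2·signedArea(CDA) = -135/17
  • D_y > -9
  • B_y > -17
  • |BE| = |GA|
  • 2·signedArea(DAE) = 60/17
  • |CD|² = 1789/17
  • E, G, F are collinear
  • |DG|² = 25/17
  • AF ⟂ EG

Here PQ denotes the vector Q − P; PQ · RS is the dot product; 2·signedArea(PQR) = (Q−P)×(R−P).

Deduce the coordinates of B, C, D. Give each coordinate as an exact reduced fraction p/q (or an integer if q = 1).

1. B_x = 1  [EG ∥ BA ∩ GA ∥ EB]
2. B_y = -16  [EG ∥ BA ∩ GA ∥ EB]
   → B = (1, -16)
3. D_x = 5/17  [line -1·x + 1·y + 144/17 = 0 ∩ |DF|² = 225/17]
4. D_y = -139/17  [line -1·x + 1·y + 144/17 = 0 ∩ |DF|² = 225/17]
   → D = (5/17, -139/17)
5. C_x = -1  [line 65/17·x + -5/17·y + 75/17 = 0 ∩ |CD|² = 1789/17]
6. C_y = 2  [line 65/17·x + -5/17·y + 75/17 = 0 ∩ |CD|² = 1789/17]
   → C = (-1, 2)

B = (1, -16)
C = (-1, 2)
D = (5/17, -139/17)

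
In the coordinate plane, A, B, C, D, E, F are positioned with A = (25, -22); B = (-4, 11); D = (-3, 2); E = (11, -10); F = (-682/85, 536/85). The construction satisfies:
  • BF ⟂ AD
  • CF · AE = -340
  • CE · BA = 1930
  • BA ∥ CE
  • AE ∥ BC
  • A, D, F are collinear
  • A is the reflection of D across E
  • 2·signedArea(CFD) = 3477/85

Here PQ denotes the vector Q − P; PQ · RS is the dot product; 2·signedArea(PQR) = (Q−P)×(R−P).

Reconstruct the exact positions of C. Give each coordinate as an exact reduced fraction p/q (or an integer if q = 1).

1. C_x = -18  [BA ∥ CE ∩ AE ∥ BC]
2. C_y = 23  [BA ∥ CE ∩ AE ∥ BC]
   → C = (-18, 23)

C = (-18, 23)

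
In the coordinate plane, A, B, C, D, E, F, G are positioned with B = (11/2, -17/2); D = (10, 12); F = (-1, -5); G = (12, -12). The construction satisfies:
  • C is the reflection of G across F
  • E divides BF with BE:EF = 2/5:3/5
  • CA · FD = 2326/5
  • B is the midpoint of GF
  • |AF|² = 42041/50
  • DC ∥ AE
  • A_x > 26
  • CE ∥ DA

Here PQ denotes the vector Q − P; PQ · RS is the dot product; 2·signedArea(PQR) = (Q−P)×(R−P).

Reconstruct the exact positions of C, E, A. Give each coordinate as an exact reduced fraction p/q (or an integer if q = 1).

A = (269/10, 29/10)
C = (-14, 2)
E = (29/10, -71/10)

1. C_x = -14  [C is the reflection of G across F]
2. C_y = 2  [C is the reflection of G across F]
   → C = (-14, 2)
3. E_x = 29/10  [E divides BF with BE:EF = 2/5:3/5]
4. E_y = -71/10  [E divides BF with BE:EF = 2/5:3/5]
   → E = (29/10, -71/10)
5. A_x = 269/10  [DC ∥ AE ∩ CE ∥ DA]
6. A_y = 29/10  [DC ∥ AE ∩ CE ∥ DA]
   → A = (269/10, 29/10)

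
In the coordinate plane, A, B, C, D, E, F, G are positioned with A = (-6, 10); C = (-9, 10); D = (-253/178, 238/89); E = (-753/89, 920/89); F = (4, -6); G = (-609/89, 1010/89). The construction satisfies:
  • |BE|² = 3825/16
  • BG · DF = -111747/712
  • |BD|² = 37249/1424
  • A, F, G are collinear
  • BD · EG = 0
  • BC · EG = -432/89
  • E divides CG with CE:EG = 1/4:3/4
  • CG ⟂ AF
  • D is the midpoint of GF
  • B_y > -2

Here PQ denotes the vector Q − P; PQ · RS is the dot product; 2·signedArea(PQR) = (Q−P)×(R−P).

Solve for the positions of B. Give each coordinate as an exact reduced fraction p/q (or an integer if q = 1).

1. B_x = 459/356  [BD · EG = 0 ∩ BG · DF = -111747/712]
2. B_y = -148/89  [BD · EG = 0 ∩ BG · DF = -111747/712]
   → B = (459/356, -148/89)

B = (459/356, -148/89)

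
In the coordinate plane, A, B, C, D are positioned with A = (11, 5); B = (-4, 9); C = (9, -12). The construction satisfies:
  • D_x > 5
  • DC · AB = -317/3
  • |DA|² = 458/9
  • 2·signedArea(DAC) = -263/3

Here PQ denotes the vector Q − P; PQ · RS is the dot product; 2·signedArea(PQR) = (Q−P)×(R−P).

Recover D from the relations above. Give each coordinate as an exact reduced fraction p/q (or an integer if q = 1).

1. D_x = 16/3  [DC · AB = -317/3 ∩ 2·signedArea(DAC) = -263/3]
2. D_y = 2/3  [DC · AB = -317/3 ∩ 2·signedArea(DAC) = -263/3]
   → D = (16/3, 2/3)

D = (16/3, 2/3)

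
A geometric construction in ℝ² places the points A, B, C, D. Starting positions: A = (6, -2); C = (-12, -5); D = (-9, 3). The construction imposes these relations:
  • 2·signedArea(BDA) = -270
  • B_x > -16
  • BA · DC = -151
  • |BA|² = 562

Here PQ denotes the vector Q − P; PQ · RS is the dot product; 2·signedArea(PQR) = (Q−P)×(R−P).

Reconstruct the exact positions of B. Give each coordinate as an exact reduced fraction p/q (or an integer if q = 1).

1. B_x = -15  [BA · DC = -151 ∩ 2·signedArea(BDA) = -270]
2. B_y = -13  [BA · DC = -151 ∩ 2·signedArea(BDA) = -270]
   → B = (-15, -13)

B = (-15, -13)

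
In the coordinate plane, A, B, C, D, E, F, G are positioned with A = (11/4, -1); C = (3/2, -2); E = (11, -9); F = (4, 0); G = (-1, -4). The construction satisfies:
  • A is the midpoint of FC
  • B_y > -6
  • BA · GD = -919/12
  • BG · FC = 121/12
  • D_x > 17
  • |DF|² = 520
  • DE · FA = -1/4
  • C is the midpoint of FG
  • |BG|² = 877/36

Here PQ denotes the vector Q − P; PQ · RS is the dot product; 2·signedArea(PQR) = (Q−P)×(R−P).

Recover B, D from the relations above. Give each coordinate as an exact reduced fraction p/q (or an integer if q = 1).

B = (23/6, -5)
D = (18, -18)

1. D_x = 18  [line 5/4·x + 1·y + -9/2 = 0 ∩ |DF|² = 520]
2. D_y = -18  [line 5/4·x + 1·y + -9/2 = 0 ∩ |DF|² = 520]
   → D = (18, -18)
3. B_x = 23/6  [BG · FC = 121/12 ∩ BA · GD = -919/12]
4. B_y = -5  [BG · FC = 121/12 ∩ BA · GD = -919/12]
   → B = (23/6, -5)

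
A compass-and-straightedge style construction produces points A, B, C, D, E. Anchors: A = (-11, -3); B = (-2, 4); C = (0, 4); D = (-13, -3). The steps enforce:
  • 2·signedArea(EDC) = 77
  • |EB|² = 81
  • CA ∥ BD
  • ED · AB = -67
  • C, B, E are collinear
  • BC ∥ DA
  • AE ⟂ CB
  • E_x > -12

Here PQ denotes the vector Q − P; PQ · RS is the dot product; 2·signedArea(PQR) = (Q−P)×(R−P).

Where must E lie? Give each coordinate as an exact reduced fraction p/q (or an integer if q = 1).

1. E_x = -11  [C, B, E are collinear ∩ AE ⟂ CB]
2. E_y = 4  [C, B, E are collinear ∩ AE ⟂ CB]
   → E = (-11, 4)

E = (-11, 4)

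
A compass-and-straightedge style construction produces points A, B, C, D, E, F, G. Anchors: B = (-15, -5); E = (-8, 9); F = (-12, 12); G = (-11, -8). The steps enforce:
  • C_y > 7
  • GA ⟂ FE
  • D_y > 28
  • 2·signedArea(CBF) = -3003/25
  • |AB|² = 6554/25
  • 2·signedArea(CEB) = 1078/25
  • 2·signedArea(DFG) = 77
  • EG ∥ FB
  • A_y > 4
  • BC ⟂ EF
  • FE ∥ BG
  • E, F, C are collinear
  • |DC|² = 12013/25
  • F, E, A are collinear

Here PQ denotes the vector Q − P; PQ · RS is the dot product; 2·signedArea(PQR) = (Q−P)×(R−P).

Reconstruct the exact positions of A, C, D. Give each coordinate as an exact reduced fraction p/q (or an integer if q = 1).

A = (-44/25, 108/25)
C = (-144/25, 183/25)
D = (-9, 29)

1. A_x = -44/25  [F, E, A are collinear ∩ GA ⟂ FE]
2. A_y = 108/25  [F, E, A are collinear ∩ GA ⟂ FE]
   → A = (-44/25, 108/25)
3. C_x = -144/25  [E, F, C are collinear ∩ BC ⟂ EF]
4. C_y = 183/25  [E, F, C are collinear ∩ BC ⟂ EF]
   → C = (-144/25, 183/25)
5. D_x = -9  [line 20·x + 1·y + 151 = 0 ∩ |DC|² = 12013/25]
6. D_y = 29  [line 20·x + 1·y + 151 = 0 ∩ |DC|² = 12013/25]
   → D = (-9, 29)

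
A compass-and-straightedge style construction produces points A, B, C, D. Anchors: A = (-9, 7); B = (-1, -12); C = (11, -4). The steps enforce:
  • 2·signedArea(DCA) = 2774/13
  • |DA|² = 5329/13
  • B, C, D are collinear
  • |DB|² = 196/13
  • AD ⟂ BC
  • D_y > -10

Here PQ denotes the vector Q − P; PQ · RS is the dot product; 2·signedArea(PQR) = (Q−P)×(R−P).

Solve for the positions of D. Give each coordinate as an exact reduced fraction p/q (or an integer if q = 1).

D = (29/13, -128/13)

1. D_x = 29/13  [B, C, D are collinear ∩ AD ⟂ BC]
2. D_y = -128/13  [B, C, D are collinear ∩ AD ⟂ BC]
   → D = (29/13, -128/13)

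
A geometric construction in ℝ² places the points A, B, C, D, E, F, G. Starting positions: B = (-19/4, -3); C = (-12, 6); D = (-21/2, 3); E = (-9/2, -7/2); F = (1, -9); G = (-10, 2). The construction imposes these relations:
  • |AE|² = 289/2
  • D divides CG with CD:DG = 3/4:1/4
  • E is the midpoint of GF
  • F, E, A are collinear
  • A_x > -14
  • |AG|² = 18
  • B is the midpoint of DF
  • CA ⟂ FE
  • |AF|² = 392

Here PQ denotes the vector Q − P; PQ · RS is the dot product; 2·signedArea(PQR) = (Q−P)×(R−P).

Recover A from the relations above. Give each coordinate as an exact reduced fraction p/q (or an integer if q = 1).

1. A_x = -13  [F, E, A are collinear ∩ CA ⟂ FE]
2. A_y = 5  [F, E, A are collinear ∩ CA ⟂ FE]
   → A = (-13, 5)

A = (-13, 5)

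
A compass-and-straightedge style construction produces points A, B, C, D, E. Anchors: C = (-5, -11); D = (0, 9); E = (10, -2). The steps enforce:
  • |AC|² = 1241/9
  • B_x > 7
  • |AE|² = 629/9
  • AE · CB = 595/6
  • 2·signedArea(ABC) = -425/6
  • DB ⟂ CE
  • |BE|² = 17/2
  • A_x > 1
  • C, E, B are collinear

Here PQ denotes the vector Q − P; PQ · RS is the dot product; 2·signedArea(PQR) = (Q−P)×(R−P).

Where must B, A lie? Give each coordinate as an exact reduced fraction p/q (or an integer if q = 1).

1. B_x = 15/2  [C, E, B are collinear ∩ DB ⟂ CE]
2. B_y = -7/2  [C, E, B are collinear ∩ DB ⟂ CE]
   → B = (15/2, -7/2)
3. A_x = 5/3  [AE · CB = 595/6 ∩ 2·signedArea(ABC) = -425/6]
4. A_y = -4/3  [AE · CB = 595/6 ∩ 2·signedArea(ABC) = -425/6]
   → A = (5/3, -4/3)

A = (5/3, -4/3)
B = (15/2, -7/2)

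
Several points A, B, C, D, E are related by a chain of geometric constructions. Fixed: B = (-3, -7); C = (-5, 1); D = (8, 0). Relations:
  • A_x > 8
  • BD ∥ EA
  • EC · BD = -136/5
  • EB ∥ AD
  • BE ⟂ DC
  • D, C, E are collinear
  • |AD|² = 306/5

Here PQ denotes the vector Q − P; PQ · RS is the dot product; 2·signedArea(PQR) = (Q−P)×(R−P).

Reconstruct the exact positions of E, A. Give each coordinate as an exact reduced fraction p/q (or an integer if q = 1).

A = (43/5, 39/5)
E = (-12/5, 4/5)

1. E_x = -12/5  [D, C, E are collinear ∩ BE ⟂ DC]
2. E_y = 4/5  [D, C, E are collinear ∩ BE ⟂ DC]
   → E = (-12/5, 4/5)
3. A_x = 43/5  [EB ∥ AD ∩ BD ∥ EA]
4. A_y = 39/5  [EB ∥ AD ∩ BD ∥ EA]
   → A = (43/5, 39/5)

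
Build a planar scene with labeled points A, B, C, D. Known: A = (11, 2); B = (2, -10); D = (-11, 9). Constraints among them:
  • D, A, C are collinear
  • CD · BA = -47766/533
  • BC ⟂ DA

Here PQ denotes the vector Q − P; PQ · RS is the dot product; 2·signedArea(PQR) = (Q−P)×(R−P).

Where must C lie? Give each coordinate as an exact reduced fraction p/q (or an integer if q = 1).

C = (3355/533, 1864/533)

1. C_x = 3355/533  [D, A, C are collinear ∩ BC ⟂ DA]
2. C_y = 1864/533  [D, A, C are collinear ∩ BC ⟂ DA]
   → C = (3355/533, 1864/533)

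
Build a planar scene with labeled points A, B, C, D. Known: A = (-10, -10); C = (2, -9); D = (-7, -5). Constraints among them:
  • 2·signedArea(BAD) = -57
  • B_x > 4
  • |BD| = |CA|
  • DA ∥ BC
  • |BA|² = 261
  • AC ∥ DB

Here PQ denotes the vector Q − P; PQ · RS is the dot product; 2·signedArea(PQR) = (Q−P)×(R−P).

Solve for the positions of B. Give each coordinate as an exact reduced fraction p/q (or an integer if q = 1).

1. B_x = 5  [DA ∥ BC ∩ AC ∥ DB]
2. B_y = -4  [DA ∥ BC ∩ AC ∥ DB]
   → B = (5, -4)

B = (5, -4)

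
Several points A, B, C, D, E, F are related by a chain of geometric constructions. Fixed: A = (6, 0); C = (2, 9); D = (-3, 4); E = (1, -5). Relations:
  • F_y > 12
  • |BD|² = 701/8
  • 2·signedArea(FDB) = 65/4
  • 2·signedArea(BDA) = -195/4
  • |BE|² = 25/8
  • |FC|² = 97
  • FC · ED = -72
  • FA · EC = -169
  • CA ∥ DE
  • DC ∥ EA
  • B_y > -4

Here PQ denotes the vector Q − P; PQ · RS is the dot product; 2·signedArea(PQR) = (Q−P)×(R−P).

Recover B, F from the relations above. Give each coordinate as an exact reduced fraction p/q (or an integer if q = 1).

B = (9/4, -15/4)
F = (-7, 13)

1. F_x = -7  [FC · ED = -72 ∩ FA · EC = -169]
2. F_y = 13  [FC · ED = -72 ∩ FA · EC = -169]
   → F = (-7, 13)
3. B_x = 9/4  [2·signedArea(BDA) = -195/4 ∩ 2·signedArea(FDB) = 65/4]
4. B_y = -15/4  [2·signedArea(BDA) = -195/4 ∩ 2·signedArea(FDB) = 65/4]
   → B = (9/4, -15/4)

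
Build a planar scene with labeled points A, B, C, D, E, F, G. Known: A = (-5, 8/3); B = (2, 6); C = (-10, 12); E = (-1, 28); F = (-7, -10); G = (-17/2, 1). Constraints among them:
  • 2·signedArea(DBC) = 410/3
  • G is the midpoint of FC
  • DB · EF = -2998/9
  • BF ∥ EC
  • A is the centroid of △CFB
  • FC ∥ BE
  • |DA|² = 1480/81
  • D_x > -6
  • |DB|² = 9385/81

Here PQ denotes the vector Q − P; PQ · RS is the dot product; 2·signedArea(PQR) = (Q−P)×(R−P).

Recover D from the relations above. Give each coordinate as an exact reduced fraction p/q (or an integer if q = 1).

D = (-17/3, -14/9)

1. D_x = -17/3  [2·signedArea(DBC) = 410/3 ∩ DB · EF = -2998/9]
2. D_y = -14/9  [2·signedArea(DBC) = 410/3 ∩ DB · EF = -2998/9]
   → D = (-17/3, -14/9)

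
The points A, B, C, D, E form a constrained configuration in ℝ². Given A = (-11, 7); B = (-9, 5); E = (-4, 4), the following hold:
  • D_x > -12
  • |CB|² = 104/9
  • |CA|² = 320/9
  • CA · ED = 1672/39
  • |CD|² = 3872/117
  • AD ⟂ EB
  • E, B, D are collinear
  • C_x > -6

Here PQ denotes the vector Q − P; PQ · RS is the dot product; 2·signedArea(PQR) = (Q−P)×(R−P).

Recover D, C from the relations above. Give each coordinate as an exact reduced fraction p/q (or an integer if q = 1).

C = (-17/3, 13/3)
D = (-147/13, 71/13)

1. D_x = -147/13  [E, B, D are collinear ∩ AD ⟂ EB]
2. D_y = 71/13  [E, B, D are collinear ∩ AD ⟂ EB]
   → D = (-147/13, 71/13)
3. C_x = -17/3  [line 95/13·x + -19/13·y + 1862/39 = 0 ∩ |CB|² = 104/9]
4. C_y = 13/3  [line 95/13·x + -19/13·y + 1862/39 = 0 ∩ |CB|² = 104/9]
   → C = (-17/3, 13/3)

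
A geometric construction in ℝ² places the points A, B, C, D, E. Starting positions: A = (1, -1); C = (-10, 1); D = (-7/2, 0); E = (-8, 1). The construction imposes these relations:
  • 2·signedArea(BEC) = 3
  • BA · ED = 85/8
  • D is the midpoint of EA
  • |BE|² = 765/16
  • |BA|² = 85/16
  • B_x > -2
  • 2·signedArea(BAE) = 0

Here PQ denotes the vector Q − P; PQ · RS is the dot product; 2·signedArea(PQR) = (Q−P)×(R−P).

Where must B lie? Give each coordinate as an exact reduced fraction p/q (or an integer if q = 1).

B = (-5/4, -1/2)

1. B_x = -5/4  [2·signedArea(BAE) = 0 ∩ 2·signedArea(BEC) = 3]
2. B_y = -1/2  [2·signedArea(BAE) = 0 ∩ 2·signedArea(BEC) = 3]
   → B = (-5/4, -1/2)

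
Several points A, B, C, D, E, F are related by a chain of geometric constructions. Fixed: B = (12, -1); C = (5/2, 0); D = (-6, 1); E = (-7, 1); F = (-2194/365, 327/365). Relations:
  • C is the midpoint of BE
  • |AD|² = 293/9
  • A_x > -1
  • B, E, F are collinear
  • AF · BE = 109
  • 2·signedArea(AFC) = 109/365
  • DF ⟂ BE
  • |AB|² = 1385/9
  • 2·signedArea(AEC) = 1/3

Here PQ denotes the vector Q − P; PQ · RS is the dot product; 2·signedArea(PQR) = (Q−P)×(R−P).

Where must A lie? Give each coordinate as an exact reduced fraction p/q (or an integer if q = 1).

1. A_x = -1/3  [2·signedArea(AEC) = 1/3 ∩ AF · BE = 109]
2. A_y = 1/3  [2·signedArea(AEC) = 1/3 ∩ AF · BE = 109]
   → A = (-1/3, 1/3)

A = (-1/3, 1/3)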